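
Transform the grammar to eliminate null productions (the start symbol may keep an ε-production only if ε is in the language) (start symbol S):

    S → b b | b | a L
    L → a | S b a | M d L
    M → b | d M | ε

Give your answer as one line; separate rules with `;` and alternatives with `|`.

Nullable set = {M}.
ε ∉ L(G), so no ε-production is kept.
For each production, add variants omitting each subset of nullable occurrences: L → M d L gives M d L | d L. M → d M gives d M | d.

S → b b | b | a L; L → a | S b a | M d L | d L; M → b | d M | d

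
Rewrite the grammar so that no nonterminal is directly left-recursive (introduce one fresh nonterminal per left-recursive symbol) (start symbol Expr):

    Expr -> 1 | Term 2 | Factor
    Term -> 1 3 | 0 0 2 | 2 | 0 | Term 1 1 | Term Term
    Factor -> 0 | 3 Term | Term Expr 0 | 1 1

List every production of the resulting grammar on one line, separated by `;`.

Expr -> 1 | Term 2 | Factor; Term -> 1 3 Term1 | 0 0 2 Term1 | 2 Term1 | 0 Term1; Factor -> 0 | 3 Term | Term Expr 0 | 1 1; Term1 -> 1 1 Term1 | Term Term1 | ε

Left recursion appears on Term.
For Term: α = {1 1, Term}, β = {1 3, 0 0 2, 2, 0}. Rewrite as Term → β Term1 and Term1 → α Term1 | ε.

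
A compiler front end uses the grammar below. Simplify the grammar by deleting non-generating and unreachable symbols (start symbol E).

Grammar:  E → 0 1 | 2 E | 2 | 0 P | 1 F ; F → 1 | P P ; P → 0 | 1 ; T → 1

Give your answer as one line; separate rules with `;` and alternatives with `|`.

Generating nonterminals: {E, F, P, T}.
Reachable from E after that: {E, F, P}.
Removed useless symbols: {T} and every production mentioning them.

E → 0 1 | 2 E | 2 | 0 P | 1 F; F → 1 | P P; P → 0 | 1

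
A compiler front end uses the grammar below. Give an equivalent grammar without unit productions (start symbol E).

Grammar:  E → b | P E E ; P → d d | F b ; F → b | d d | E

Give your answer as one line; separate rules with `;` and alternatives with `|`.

E → b | P E E; P → d d | F b; F → b | P E E | d d

Unit pairs: F ⇒* {E}.
For every A with A ⇒* B via unit rules, add B's non-unit alternatives to A; then delete every rule of the form X → Y.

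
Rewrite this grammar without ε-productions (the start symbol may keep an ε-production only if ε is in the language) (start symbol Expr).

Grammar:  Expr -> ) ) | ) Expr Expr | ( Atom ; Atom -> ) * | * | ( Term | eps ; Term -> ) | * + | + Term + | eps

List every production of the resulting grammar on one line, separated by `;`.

Nullable nonterminals: {Atom, Term}.
ε ∉ L(G), so no ε-production is kept.
For each production, add variants omitting each subset of nullable occurrences: Expr → ( Atom gives ( Atom | (. Atom → ( Term gives ( Term | (. Term → + Term + gives + Term + | + +.

Expr -> ) ) | ) Expr Expr | ( Atom | (; Atom -> ) * | * | ( Term | (; Term -> ) | * + | + Term + | + +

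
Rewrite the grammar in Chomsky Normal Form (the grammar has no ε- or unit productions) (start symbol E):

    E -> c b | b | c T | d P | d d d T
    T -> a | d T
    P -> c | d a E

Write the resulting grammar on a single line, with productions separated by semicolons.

E -> X1 X2 | b | X1 T | X3 P | X3 Y1; T -> a | X3 T; P -> c | X3 Y3; X1 -> c; X2 -> b; X3 -> d; X4 -> a; Y1 -> X3 Y2; Y2 -> X3 T; Y3 -> X4 E

Introduce a nonterminal for each terminal appearing in a rule of length ≥ 2: X1 → c, X2 → b, X3 → d, X4 → a.
Binarize each right-hand side of length ≥ 3 by chaining fresh nonterminals (Y1, Y2, …): affected rules were E → X3 X3 X3 T; P → X3 X4 E.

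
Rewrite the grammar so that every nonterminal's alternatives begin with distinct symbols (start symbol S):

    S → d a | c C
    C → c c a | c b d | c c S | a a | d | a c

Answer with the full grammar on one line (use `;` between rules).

C has alternatives sharing prefix 'c': factor to C → c C' with C' → c a | b d | c S.
C has alternatives sharing prefix 'a': factor to C → a C'' with C'' → a | c.
C' has alternatives sharing prefix 'c': factor to C' → c C''' with C''' → a | S.

S → d a | c C; C → d | c C' | a C''; C' → b d | c C'''; C'' → a | c; C''' → a | S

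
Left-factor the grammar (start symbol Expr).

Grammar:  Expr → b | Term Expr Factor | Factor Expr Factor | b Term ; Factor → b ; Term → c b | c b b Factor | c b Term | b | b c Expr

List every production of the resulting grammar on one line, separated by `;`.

Expr → Term Expr Factor | Factor Expr Factor | b Expr1; Factor → b; Term → c b Term1 | b Term2; Expr1 → ε | Term; Term1 → ε | b Factor | Term; Term2 → ε | c Expr

Expr has alternatives sharing prefix 'b': factor to Expr → b Expr1 with Expr1 → ε | Term.
Term has alternatives sharing prefix 'c b': factor to Term → c b Term1 with Term1 → ε | b Factor | Term.
Term has alternatives sharing prefix 'b': factor to Term → b Term2 with Term2 → ε | c Expr.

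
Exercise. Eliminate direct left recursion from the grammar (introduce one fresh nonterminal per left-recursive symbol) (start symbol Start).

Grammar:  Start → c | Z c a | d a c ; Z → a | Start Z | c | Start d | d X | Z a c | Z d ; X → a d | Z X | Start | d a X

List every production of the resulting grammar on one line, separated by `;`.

Z is directly left-recursive.
For Z: α = {a c, d}, β = {a, Start Z, c, Start d, d X}. Rewrite as Z → β Z1 and Z1 → α Z1 | ε.

Start → c | Z c a | d a c; Z → a Z1 | Start Z Z1 | c Z1 | Start d Z1 | d X Z1; X → a d | Z X | Start | d a X; Z1 → a c Z1 | d Z1 | ε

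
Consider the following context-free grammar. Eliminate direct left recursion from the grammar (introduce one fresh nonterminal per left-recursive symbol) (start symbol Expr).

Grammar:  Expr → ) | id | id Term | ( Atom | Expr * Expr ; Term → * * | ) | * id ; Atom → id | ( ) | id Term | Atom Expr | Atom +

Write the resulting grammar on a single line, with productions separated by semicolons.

Expr, Atom are directly left-recursive.
For Expr: α = {* Expr}, β = {), id, id Term, ( Atom}. Rewrite as Expr → β Expr1 and Expr1 → α Expr1 | ε.
For Atom: α = {Expr, +}, β = {id, ( ), id Term}. Rewrite as Atom → β Atom1 and Atom1 → α Atom1 | ε.

Expr → ) Expr1 | id Expr1 | id Term Expr1 | ( Atom Expr1; Term → * * | ) | * id; Atom → id Atom1 | ( ) Atom1 | id Term Atom1; Expr1 → * Expr Expr1 | ε; Atom1 → Expr Atom1 | + Atom1 | ε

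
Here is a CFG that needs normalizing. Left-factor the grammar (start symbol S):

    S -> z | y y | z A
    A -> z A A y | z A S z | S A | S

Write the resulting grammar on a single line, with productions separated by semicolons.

S has alternatives sharing prefix 'z': factor to S → z S' with S' → ε | A.
A has alternatives sharing prefix 'z A': factor to A → z A A' with A' → A y | S z.
A has alternatives sharing prefix 'S': factor to A → S A'' with A'' → A | ε.

S -> y y | z S'; A -> z A A' | S A''; S' -> ε | A; A' -> A y | S z; A'' -> A | ε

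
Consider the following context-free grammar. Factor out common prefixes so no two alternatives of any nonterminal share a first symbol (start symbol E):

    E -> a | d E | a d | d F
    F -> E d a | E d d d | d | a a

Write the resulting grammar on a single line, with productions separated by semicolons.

E -> a E' | d E''; F -> d | a a | E d F'; E' -> ε | d; E'' -> E | F; F' -> a | d d

E has alternatives sharing prefix 'a': factor to E → a E' with E' → ε | d.
E has alternatives sharing prefix 'd': factor to E → d E'' with E'' → E | F.
F has alternatives sharing prefix 'E d': factor to F → E d F' with F' → a | d d.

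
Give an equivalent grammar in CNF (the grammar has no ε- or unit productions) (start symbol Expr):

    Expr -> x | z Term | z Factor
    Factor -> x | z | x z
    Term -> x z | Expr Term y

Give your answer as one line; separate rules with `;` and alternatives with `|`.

Introduce a nonterminal for each terminal appearing in a rule of length ≥ 2: X1 → z, X2 → x, X3 → y.
Binarize each right-hand side of length ≥ 3 by chaining fresh nonterminals (Y1, Y2, …): affected rules were Term → Expr Term X3.

Expr -> x | X1 Term | X1 Factor; Factor -> x | z | X2 X1; Term -> X2 X1 | Expr Y1; X1 -> z; X2 -> x; X3 -> y; Y1 -> Term X3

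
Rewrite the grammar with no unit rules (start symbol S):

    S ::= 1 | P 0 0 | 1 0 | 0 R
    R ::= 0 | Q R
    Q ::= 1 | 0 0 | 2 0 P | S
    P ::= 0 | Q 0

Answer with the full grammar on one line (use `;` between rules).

S ::= 1 | P 0 0 | 1 0 | 0 R; R ::= 0 | Q R; Q ::= 1 | P 0 0 | 1 0 | 0 R | 0 0 | 2 0 P; P ::= 0 | Q 0

Unit pairs: Q ⇒* {S}.
For every A with A ⇒* B via unit rules, add B's non-unit alternatives to A; then delete every rule of the form X → Y.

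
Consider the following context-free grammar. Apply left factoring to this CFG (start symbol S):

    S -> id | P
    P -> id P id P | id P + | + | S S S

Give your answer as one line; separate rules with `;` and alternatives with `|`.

S -> id | P; P -> + | S S S | id P P'; P' -> id P | +

P has alternatives sharing prefix 'id P': factor to P → id P P' with P' → id P | +.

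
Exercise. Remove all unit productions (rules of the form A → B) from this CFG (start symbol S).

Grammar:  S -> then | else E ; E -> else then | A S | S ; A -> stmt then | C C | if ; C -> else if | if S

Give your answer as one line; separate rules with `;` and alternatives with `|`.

S -> then | else E; E -> else then | A S | then | else E; A -> stmt then | C C | if; C -> else if | if S

Unit pairs: E ⇒* {S}.
For every A with A ⇒* B via unit rules, add B's non-unit alternatives to A; then delete every rule of the form X → Y.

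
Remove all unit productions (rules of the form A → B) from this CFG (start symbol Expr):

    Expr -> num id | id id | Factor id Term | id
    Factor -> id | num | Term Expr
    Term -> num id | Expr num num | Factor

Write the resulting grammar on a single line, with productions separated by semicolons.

Unit pairs: Term ⇒* {Factor}.
Replace each nonterminal's rules with the union of the non-unit rules of every nonterminal it unit-derives.

Expr -> num id | id id | Factor id Term | id; Factor -> id | num | Term Expr; Term -> num id | Expr num num | id | num | Term Expr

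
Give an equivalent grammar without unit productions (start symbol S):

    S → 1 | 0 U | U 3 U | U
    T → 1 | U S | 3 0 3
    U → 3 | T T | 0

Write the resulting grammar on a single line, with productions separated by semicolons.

Unit pairs: S ⇒* {U}.
For every A with A ⇒* B via unit rules, add B's non-unit alternatives to A; then delete every rule of the form X → Y.

S → 3 | T T | 0 | 1 | 0 U | U 3 U; T → 1 | U S | 3 0 3; U → 3 | T T | 0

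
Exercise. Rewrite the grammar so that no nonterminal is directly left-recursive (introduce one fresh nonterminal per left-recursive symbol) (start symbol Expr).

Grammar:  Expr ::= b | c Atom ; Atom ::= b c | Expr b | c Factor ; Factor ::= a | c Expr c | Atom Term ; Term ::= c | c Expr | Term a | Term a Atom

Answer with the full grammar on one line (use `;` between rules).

Term is directly left-recursive.
For Term: α = {a, a Atom}, β = {c, c Expr}. Rewrite as Term → β Term1 and Term1 → α Term1 | ε.

Expr ::= b | c Atom; Atom ::= b c | Expr b | c Factor; Factor ::= a | c Expr c | Atom Term; Term ::= c Term1 | c Expr Term1; Term1 ::= a Term1 | a Atom Term1 | epsilon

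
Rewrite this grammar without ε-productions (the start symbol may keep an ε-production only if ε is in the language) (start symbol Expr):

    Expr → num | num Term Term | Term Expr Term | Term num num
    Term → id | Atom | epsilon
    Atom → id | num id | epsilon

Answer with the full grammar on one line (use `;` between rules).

Expr → num | num Term Term | num Term | Term Expr Term | Term Expr | Expr Term | Term num num | num num; Term → id | Atom; Atom → id | num id

Nullable set = {Atom, Term}.
ε ∉ L(G), so no ε-production is kept.
For each production, add variants omitting each subset of nullable occurrences: Expr → num Term Term gives num Term Term | num Term. Expr → Term Expr Term gives Term Expr Term | Term Expr | Expr Term. Expr → Term num num gives Term num num | num num.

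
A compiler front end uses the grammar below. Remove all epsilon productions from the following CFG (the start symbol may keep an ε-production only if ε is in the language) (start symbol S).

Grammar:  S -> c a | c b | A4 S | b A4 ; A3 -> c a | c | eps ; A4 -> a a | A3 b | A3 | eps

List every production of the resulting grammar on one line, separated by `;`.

S -> c a | c b | A4 S | b A4 | b; A3 -> c a | c; A4 -> a a | A3 b | b | A3

Nullable nonterminals: {A3, A4}.
ε ∉ L(G), so no ε-production is kept.
Add the nullable-subset variants: S → b A4 gives b A4 | b. A4 → A3 b gives A3 b | b.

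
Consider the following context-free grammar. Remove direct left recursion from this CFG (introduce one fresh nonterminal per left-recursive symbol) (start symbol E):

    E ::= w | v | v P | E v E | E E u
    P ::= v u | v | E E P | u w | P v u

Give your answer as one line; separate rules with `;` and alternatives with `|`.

E ::= w E' | v E' | v P E'; P ::= v u P' | v P' | E E P P' | u w P'; E' ::= v E E' | E u E' | ε; P' ::= v u P' | ε

E, P are directly left-recursive.
For E: α = {v E, E u}, β = {w, v, v P}. Rewrite as E → β E' and E' → α E' | ε.
For P: α = {v u}, β = {v u, v, E E P, u w}. Rewrite as P → β P' and P' → α P' | ε.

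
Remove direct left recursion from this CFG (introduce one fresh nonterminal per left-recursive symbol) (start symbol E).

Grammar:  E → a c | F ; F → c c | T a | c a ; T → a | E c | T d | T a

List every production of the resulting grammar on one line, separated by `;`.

Left recursion appears on T.
For T: α = {d, a}, β = {a, E c}. Rewrite as T → β T' and T' → α T' | ε.

E → a c | F; F → c c | T a | c a; T → a T' | E c T'; T' → d T' | a T' | eps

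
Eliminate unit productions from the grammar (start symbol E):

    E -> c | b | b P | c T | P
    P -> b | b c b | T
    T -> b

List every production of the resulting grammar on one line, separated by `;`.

Unit pairs: E ⇒* {P, T}; P ⇒* {T}.
For every A with A ⇒* B via unit rules, add B's non-unit alternatives to A; then delete every rule of the form X → Y.

E -> c | b | b P | c T | b c b; P -> b | b c b; T -> b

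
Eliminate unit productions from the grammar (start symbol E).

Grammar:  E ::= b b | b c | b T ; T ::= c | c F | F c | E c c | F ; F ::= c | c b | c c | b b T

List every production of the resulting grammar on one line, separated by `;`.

Unit pairs: T ⇒* {F}.
For each unit pair (A, B), copy every non-unit production of B to A, then drop all unit productions.

E ::= b b | b c | b T; T ::= c | c b | c c | b b T | c F | F c | E c c; F ::= c | c b | c c | b b T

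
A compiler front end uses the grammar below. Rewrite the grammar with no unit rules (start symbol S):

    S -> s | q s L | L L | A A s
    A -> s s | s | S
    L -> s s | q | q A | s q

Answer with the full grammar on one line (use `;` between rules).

Unit pairs: A ⇒* {S}.
For each unit pair (A, B), copy every non-unit production of B to A, then drop all unit productions.

S -> s | q s L | L L | A A s; A -> s | q s L | L L | A A s | s s; L -> s s | q | q A | s q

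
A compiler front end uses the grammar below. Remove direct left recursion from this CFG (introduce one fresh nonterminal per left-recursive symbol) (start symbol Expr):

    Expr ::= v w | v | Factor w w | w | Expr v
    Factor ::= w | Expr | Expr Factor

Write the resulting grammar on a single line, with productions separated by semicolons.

Expr ::= v w Expr1 | v Expr1 | Factor w w Expr1 | w Expr1; Factor ::= w | Expr | Expr Factor; Expr1 ::= v Expr1 | epsilon

Left recursion appears on Expr.
For Expr: α = {v}, β = {v w, v, Factor w w, w}. Rewrite as Expr → β Expr1 and Expr1 → α Expr1 | ε.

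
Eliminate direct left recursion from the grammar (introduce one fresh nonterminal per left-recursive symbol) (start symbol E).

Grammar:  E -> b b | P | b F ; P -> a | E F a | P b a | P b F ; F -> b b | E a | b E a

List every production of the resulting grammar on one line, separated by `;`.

E -> b b | P | b F; P -> a P' | E F a P'; F -> b b | E a | b E a; P' -> b a P' | b F P' | epsilon

Directly left-recursive nonterminal: P.
For P: α = {b a, b F}, β = {a, E F a}. Rewrite as P → β P' and P' → α P' | ε.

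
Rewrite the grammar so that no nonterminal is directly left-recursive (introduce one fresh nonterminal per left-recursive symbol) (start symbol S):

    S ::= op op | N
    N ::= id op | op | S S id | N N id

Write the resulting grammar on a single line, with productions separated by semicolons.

N is directly left-recursive.
For N: α = {N id}, β = {id op, op, S S id}. Rewrite as N → β N' and N' → α N' | ε.

S ::= op op | N; N ::= id op N' | op N' | S S id N'; N' ::= N id N' | eps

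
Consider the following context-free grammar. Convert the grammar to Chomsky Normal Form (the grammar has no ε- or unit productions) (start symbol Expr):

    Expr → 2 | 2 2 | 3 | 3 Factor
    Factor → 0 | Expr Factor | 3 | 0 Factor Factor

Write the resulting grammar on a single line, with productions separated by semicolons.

Expr → 2 | X1 X1 | 3 | X2 Factor; Factor → 0 | Expr Factor | 3 | X3 Y1; X1 → 2; X2 → 3; X3 → 0; Y1 → Factor Factor

Introduce a nonterminal for each terminal appearing in a rule of length ≥ 2: X1 → 2, X2 → 3, X3 → 0.
Binarize each right-hand side of length ≥ 3 by chaining fresh nonterminals (Y1, Y2, …): affected rules were Factor → X3 Factor Factor.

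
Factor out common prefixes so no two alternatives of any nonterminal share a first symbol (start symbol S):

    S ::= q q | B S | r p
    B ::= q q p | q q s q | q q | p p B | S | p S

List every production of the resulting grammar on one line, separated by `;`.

S ::= q q | B S | r p; B ::= S | q q B' | p B''; B' ::= p | s q | epsilon; B'' ::= p B | S

B has alternatives sharing prefix 'q q': factor to B → q q B' with B' → p | s q | ε.
B has alternatives sharing prefix 'p': factor to B → p B'' with B'' → p B | S.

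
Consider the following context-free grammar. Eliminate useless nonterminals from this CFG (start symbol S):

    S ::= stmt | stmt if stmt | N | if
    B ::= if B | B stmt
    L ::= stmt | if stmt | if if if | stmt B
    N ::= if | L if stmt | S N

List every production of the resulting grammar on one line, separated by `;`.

Generating nonterminals: {L, N, S}.
Reachable from S after that: {L, N, S}.
Removed useless symbols: {B} and every production mentioning them.

S ::= stmt | stmt if stmt | N | if; L ::= stmt | if stmt | if if if; N ::= if | L if stmt | S N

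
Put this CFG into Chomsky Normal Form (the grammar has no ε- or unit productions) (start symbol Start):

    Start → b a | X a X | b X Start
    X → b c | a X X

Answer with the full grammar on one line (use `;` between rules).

Introduce a nonterminal for each terminal appearing in a rule of length ≥ 2: X1 → b, X2 → a, X3 → c.
Binarize each right-hand side of length ≥ 3 by chaining fresh nonterminals (Y1, Y2, …): affected rules were Start → X X2 X; Start → X1 X Start; X → X2 X X.

Start → X1 X2 | X Y1 | X1 Y2; X → X1 X3 | X2 Y3; X1 → b; X2 → a; X3 → c; Y1 → X2 X; Y2 → X Start; Y3 → X X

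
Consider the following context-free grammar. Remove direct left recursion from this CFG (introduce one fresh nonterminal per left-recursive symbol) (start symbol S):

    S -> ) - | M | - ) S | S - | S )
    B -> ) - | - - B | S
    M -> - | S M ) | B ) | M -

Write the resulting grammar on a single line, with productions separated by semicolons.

Directly left-recursive nonterminals: S, M.
For S: α = {-, )}, β = {) -, M, - ) S}. Rewrite as S → β S' and S' → α S' | ε.
For M: α = {-}, β = {-, S M ), B )}. Rewrite as M → β M' and M' → α M' | ε.

S -> ) - S' | M S' | - ) S S'; B -> ) - | - - B | S; M -> - M' | S M ) M' | B ) M'; S' -> - S' | ) S' | epsilon; M' -> - M' | epsilon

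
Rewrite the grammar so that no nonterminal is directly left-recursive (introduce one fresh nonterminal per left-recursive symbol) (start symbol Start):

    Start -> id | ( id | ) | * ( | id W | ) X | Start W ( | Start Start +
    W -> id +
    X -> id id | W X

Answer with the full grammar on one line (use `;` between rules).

Start -> id Start1 | ( id Start1 | ) Start1 | * ( Start1 | id W Start1 | ) X Start1; W -> id +; X -> id id | W X; Start1 -> W ( Start1 | Start + Start1 | epsilon

Directly left-recursive nonterminal: Start.
For Start: α = {W (, Start +}, β = {id, ( id, ), * (, id W, ) X}. Rewrite as Start → β Start1 and Start1 → α Start1 | ε.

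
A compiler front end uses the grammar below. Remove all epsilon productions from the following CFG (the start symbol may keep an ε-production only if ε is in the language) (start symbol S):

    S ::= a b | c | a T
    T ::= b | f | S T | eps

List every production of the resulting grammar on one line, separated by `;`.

S ::= a b | c | a T | a; T ::= b | f | S T | S

Nullable set = {T}.
ε ∉ L(G), so no ε-production is kept.
Add the nullable-subset variants: S → a T gives a T | a. T → S T gives S T | S.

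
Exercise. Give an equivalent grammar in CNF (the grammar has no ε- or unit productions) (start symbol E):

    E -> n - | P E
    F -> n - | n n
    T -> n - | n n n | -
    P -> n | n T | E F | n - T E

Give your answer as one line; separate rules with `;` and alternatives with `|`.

Introduce a nonterminal for each terminal appearing in a rule of length ≥ 2: X1 → n, X2 → -.
Binarize each right-hand side of length ≥ 3 by chaining fresh nonterminals (Y1, Y2, …): affected rules were T → X1 X1 X1; P → X1 X2 T E.

E -> X1 X2 | P E; F -> X1 X2 | X1 X1; T -> X1 X2 | X1 Y1 | -; P -> n | X1 T | E F | X1 Y2; X1 -> n; X2 -> -; Y1 -> X1 X1; Y2 -> X2 Y3; Y3 -> T E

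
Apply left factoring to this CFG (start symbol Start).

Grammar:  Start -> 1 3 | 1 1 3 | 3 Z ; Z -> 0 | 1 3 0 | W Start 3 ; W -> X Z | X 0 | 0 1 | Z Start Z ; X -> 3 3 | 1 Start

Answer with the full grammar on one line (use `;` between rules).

Start -> 3 Z | 1 Start1; Z -> 0 | 1 3 0 | W Start 3; W -> 0 1 | Z Start Z | X W1; X -> 3 3 | 1 Start; Start1 -> 3 | 1 3; W1 -> Z | 0

Start has alternatives sharing prefix '1': factor to Start → 1 Start1 with Start1 → 3 | 1 3.
W has alternatives sharing prefix 'X': factor to W → X W1 with W1 → Z | 0.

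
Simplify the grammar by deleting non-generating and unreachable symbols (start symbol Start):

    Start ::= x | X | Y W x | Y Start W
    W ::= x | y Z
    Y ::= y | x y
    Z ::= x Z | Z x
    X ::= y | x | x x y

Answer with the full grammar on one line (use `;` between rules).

Start ::= x | X | Y W x | Y Start W; W ::= x; Y ::= y | x y; X ::= y | x | x x y

Generating nonterminals: {Start, W, X, Y}.
Reachable from Start after that: {Start, W, X, Y}.
Removed useless symbols: {Z} and every production mentioning them.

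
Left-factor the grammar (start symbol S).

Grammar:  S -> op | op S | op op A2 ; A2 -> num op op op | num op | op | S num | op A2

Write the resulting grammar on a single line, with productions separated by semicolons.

S -> op S'; A2 -> S num | num op A2' | op A2''; S' -> eps | S | op A2; A2' -> op op | eps; A2'' -> eps | A2

S has alternatives sharing prefix 'op': factor to S → op S' with S' → ε | S | op A2.
A2 has alternatives sharing prefix 'num op': factor to A2 → num op A2' with A2' → op op | ε.
A2 has alternatives sharing prefix 'op': factor to A2 → op A2'' with A2'' → ε | A2.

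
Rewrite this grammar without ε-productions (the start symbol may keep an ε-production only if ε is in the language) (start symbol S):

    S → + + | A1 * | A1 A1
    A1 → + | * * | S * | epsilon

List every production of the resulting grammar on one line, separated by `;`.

S → + + | A1 * | * | A1 A1 | A1 | ε; A1 → + | * * | S * | *

Nullable set = {A1, S}.
ε ∈ L(G) since S is nullable, so keep S → ε.
Expand every rule over subsets of its nullable positions: S → A1 * gives A1 * | *. S → A1 A1 gives A1 A1 | A1. A1 → S * gives S * | *.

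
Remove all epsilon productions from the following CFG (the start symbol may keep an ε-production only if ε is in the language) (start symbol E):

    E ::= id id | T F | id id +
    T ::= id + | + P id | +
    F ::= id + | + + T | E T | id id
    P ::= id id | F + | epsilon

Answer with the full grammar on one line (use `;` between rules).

Nullable set = {P}.
ε ∉ L(G), so no ε-production is kept.
Add the nullable-subset variants: T → + P id gives + P id | + id.

E ::= id id | T F | id id +; T ::= id + | + P id | + id | +; F ::= id + | + + T | E T | id id; P ::= id id | F +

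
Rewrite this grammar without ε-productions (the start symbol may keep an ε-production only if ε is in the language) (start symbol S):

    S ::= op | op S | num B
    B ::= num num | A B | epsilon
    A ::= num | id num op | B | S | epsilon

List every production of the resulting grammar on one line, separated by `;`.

The nullable symbols are {A, B}.
ε ∉ L(G), so no ε-production is kept.
Expand every rule over subsets of its nullable positions: S → num B gives num B | num. B → A B gives A B | A.

S ::= op | op S | num B | num; B ::= num num | A B | A; A ::= num | id num op | B | S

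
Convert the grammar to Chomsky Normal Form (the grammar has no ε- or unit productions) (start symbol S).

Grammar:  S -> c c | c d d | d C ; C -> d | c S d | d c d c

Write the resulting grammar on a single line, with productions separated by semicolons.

Introduce a nonterminal for each terminal appearing in a rule of length ≥ 2: X1 → c, X2 → d.
Binarize each right-hand side of length ≥ 3 by chaining fresh nonterminals (Y1, Y2, …): affected rules were S → X1 X2 X2; C → X1 S X2; C → X2 X1 X2 X1.

S -> X1 X1 | X1 Y1 | X2 C; C -> d | X1 Y2 | X2 Y3; X1 -> c; X2 -> d; Y1 -> X2 X2; Y2 -> S X2; Y3 -> X1 Y4; Y4 -> X2 X1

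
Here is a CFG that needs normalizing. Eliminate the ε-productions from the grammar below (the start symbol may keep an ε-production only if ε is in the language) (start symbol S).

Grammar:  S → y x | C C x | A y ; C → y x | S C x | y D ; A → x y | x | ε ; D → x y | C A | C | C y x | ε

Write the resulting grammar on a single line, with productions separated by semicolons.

Nullable set = {A, D}.
ε ∉ L(G), so no ε-production is kept.
Add the nullable-subset variants: S → A y gives A y | y. C → y D gives y D | y. D → C A gives C A | C.

S → y x | C C x | A y | y; C → y x | S C x | y D | y; A → x y | x; D → x y | C A | C | C y x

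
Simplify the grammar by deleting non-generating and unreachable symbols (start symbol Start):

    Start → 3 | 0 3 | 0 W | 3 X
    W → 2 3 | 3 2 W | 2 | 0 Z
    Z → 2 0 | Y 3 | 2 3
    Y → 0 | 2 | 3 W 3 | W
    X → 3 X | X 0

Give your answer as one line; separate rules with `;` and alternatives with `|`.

Start → 3 | 0 3 | 0 W; W → 2 3 | 3 2 W | 2 | 0 Z; Z → 2 0 | Y 3 | 2 3; Y → 0 | 2 | 3 W 3 | W

Generating nonterminals: {Start, W, Y, Z}.
Reachable from Start after that: {Start, W, Y, Z}.
Removed useless symbols: {X} and every production mentioning them.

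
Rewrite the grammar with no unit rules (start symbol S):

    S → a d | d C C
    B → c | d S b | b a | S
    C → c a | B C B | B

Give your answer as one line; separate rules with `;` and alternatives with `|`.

Unit pairs: B ⇒* {S}; C ⇒* {B, S}.
For every A with A ⇒* B via unit rules, add B's non-unit alternatives to A; then delete every rule of the form X → Y.

S → a d | d C C; B → c | d S b | b a | a d | d C C; C → c | d S b | b a | c a | B C B | a d | d C C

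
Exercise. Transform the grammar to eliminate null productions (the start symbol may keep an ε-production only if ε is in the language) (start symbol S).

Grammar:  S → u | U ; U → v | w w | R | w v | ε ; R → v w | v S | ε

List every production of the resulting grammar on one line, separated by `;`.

S → u | U | ε; U → v | w w | R | w v; R → v w | v S | v

Nullable nonterminals: {R, S, U}.
ε ∈ L(G) since S is nullable, so keep S → ε.
Add the nullable-subset variants: R → v S gives v S | v.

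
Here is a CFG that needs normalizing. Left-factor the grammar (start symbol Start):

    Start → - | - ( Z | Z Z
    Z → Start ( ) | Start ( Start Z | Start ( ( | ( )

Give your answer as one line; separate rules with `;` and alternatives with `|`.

Start → Z Z | - Start1; Z → ( ) | Start ( Z1; Start1 → ε | ( Z; Z1 → ) | Start Z | (

Start has alternatives sharing prefix '-': factor to Start → - Start1 with Start1 → ε | ( Z.
Z has alternatives sharing prefix 'Start (': factor to Z → Start ( Z1 with Z1 → ) | Start Z | (.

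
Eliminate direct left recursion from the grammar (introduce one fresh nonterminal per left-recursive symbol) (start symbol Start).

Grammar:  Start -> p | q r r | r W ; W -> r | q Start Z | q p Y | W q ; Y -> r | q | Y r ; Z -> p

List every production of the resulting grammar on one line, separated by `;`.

Directly left-recursive nonterminals: W, Y.
For W: α = {q}, β = {r, q Start Z, q p Y}. Rewrite as W → β W1 and W1 → α W1 | ε.
For Y: α = {r}, β = {r, q}. Rewrite as Y → β Y1 and Y1 → α Y1 | ε.

Start -> p | q r r | r W; W -> r W1 | q Start Z W1 | q p Y W1; Y -> r Y1 | q Y1; Z -> p; W1 -> q W1 | ε; Y1 -> r Y1 | ε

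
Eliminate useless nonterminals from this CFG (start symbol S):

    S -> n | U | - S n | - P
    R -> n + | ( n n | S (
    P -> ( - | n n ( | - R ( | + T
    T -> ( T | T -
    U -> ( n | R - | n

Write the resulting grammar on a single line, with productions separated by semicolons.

S -> n | U | - S n | - P; R -> n + | ( n n | S (; P -> ( - | n n ( | - R (; U -> ( n | R - | n

Generating nonterminals: {P, R, S, U}.
Reachable from S after that: {P, R, S, U}.
Removed useless symbols: {T} and every production mentioning them.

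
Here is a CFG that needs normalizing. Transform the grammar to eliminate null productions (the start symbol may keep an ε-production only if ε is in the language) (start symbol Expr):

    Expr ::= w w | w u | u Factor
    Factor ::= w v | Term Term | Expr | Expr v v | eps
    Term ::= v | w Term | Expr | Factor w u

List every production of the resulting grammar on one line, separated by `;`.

Nullable nonterminals: {Factor}.
ε ∉ L(G), so no ε-production is kept.
Add the nullable-subset variants: Expr → u Factor gives u Factor | u. Term → Factor w u gives Factor w u | w u.

Expr ::= w w | w u | u Factor | u; Factor ::= w v | Term Term | Expr | Expr v v; Term ::= v | w Term | Expr | Factor w u | w u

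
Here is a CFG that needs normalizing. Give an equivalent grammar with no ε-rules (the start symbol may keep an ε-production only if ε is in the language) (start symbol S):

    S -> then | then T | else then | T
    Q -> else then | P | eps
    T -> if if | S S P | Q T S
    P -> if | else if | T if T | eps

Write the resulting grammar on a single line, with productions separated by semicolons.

S -> then | then T | else then | T; Q -> else then | P; T -> if if | S S P | S S | Q T S | T S; P -> if | else if | T if T

Nullable set = {P, Q}.
ε ∉ L(G), so no ε-production is kept.
Add the nullable-subset variants: T → S S P gives S S P | S S. T → Q T S gives Q T S | T S.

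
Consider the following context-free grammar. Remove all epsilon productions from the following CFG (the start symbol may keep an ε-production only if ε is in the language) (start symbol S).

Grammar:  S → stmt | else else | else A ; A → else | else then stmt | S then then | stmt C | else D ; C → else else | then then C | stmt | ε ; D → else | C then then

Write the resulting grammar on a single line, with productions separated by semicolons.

Nullable set = {C}.
ε ∉ L(G), so no ε-production is kept.
Expand every rule over subsets of its nullable positions: A → stmt C gives stmt C | stmt. C → then then C gives then then C | then then. D → C then then gives C then then | then then.

S → stmt | else else | else A; A → else | else then stmt | S then then | stmt C | stmt | else D; C → else else | then then C | then then | stmt; D → else | C then then | then then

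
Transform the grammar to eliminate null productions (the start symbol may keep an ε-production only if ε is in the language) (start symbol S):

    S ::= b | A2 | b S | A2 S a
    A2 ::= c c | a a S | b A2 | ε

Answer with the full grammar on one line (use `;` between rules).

S ::= b | A2 | b S | A2 S a | A2 a | S a | a | ε; A2 ::= c c | a a S | a a | b A2 | b

Nullable set = {A2, S}.
ε ∈ L(G) since S is nullable, so keep S → ε.
Add the nullable-subset variants: S → A2 S a gives A2 S a | A2 a | S a | a. A2 → a a S gives a a S | a a. A2 → b A2 gives b A2 | b.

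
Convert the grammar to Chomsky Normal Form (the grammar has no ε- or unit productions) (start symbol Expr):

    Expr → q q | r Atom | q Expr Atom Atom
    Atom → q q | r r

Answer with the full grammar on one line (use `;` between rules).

Introduce a nonterminal for each terminal appearing in a rule of length ≥ 2: X1 → q, X2 → r.
Binarize each right-hand side of length ≥ 3 by chaining fresh nonterminals (Y1, Y2, …): affected rules were Expr → X1 Expr Atom Atom.

Expr → X1 X1 | X2 Atom | X1 Y1; Atom → X1 X1 | X2 X2; X1 → q; X2 → r; Y1 → Expr Y2; Y2 → Atom Atom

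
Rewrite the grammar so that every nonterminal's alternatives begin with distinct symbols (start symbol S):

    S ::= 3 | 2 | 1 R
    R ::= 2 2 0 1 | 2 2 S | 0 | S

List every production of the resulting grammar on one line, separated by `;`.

S ::= 3 | 2 | 1 R; R ::= 0 | S | 2 2 R'; R' ::= 0 1 | S

R has alternatives sharing prefix '2 2': factor to R → 2 2 R' with R' → 0 1 | S.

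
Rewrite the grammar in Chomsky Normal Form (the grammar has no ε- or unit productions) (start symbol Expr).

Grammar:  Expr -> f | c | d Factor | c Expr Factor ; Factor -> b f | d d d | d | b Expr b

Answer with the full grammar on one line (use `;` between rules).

Introduce a nonterminal for each terminal appearing in a rule of length ≥ 2: X1 → d, X2 → c, X3 → b, X4 → f.
Binarize each right-hand side of length ≥ 3 by chaining fresh nonterminals (Y1, Y2, …): affected rules were Expr → X2 Expr Factor; Factor → X1 X1 X1; Factor → X3 Expr X3.

Expr -> f | c | X1 Factor | X2 Y1; Factor -> X3 X4 | X1 Y2 | d | X3 Y3; X1 -> d; X2 -> c; X3 -> b; X4 -> f; Y1 -> Expr Factor; Y2 -> X1 X1; Y3 -> Expr X3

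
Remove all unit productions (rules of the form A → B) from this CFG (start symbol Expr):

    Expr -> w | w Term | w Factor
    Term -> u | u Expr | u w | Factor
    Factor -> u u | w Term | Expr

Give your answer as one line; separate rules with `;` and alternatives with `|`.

Expr -> w | w Term | w Factor; Term -> u | u Expr | u w | u u | w Term | w | w Factor; Factor -> u u | w Term | w | w Factor

Unit pairs: Factor ⇒* {Expr}; Term ⇒* {Expr, Factor}.
For every A with A ⇒* B via unit rules, add B's non-unit alternatives to A; then delete every rule of the form X → Y.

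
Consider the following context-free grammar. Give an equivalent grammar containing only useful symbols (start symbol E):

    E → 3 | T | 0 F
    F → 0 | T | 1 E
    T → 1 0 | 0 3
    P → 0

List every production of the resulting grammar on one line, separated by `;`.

E → 3 | T | 0 F; F → 0 | T | 1 E; T → 1 0 | 0 3

Generating nonterminals: {E, F, P, T}.
Reachable from E after that: {E, F, T}.
Removed useless symbols: {P} and every production mentioning them.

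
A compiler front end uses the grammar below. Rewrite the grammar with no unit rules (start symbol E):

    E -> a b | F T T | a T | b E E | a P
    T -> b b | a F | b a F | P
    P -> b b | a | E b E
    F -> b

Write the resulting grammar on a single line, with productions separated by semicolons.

Unit pairs: T ⇒* {P}.
For every A with A ⇒* B via unit rules, add B's non-unit alternatives to A; then delete every rule of the form X → Y.

E -> a b | F T T | a T | b E E | a P; T -> b b | a | E b E | a F | b a F; P -> b b | a | E b E; F -> b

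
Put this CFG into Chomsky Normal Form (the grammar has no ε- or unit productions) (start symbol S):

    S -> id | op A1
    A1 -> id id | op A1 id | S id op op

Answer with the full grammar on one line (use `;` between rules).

Introduce a nonterminal for each terminal appearing in a rule of length ≥ 2: X1 → op, X2 → id.
Binarize each right-hand side of length ≥ 3 by chaining fresh nonterminals (Y1, Y2, …): affected rules were A1 → X1 A1 X2; A1 → S X2 X1 X1.

S -> id | X1 A1; A1 -> X2 X2 | X1 Y1 | S Y2; X1 -> op; X2 -> id; Y1 -> A1 X2; Y2 -> X2 Y3; Y3 -> X1 X1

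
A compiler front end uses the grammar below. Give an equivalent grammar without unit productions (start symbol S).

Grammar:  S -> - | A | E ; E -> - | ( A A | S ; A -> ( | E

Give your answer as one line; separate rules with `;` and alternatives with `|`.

Unit pairs: A ⇒* {E, S}; E ⇒* {A, S}; S ⇒* {A, E}.
For each unit pair (A, B), copy every non-unit production of B to A, then drop all unit productions.

S -> - | ( A A | (; E -> - | ( A A | (; A -> - | ( A A | (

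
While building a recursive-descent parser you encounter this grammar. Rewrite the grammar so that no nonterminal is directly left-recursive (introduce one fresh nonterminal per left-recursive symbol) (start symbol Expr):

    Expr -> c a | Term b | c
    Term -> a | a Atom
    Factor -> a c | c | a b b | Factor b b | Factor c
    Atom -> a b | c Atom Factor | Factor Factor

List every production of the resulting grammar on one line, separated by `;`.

Expr -> c a | Term b | c; Term -> a | a Atom; Factor -> a c Factor1 | c Factor1 | a b b Factor1; Atom -> a b | c Atom Factor | Factor Factor; Factor1 -> b b Factor1 | c Factor1 | eps

Factor is directly left-recursive.
For Factor: α = {b b, c}, β = {a c, c, a b b}. Rewrite as Factor → β Factor1 and Factor1 → α Factor1 | ε.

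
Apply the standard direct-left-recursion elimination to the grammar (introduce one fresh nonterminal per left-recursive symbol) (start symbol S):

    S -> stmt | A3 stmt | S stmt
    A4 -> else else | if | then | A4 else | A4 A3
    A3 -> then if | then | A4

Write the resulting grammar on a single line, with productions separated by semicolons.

S, A4 are directly left-recursive.
For S: α = {stmt}, β = {stmt, A3 stmt}. Rewrite as S → β S' and S' → α S' | ε.
For A4: α = {else, A3}, β = {else else, if, then}. Rewrite as A4 → β A4' and A4' → α A4' | ε.

S -> stmt S' | A3 stmt S'; A4 -> else else A4' | if A4' | then A4'; A3 -> then if | then | A4; S' -> stmt S' | ε; A4' -> else A4' | A3 A4' | ε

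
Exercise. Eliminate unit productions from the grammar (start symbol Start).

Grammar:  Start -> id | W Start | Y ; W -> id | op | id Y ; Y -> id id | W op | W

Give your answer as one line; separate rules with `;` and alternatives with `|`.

Unit pairs: Start ⇒* {W, Y}; Y ⇒* {W}.
Replace each nonterminal's rules with the union of the non-unit rules of every nonterminal it unit-derives.

Start -> id | W Start | op | id Y | id id | W op; W -> id | op | id Y; Y -> id | op | id Y | id id | W op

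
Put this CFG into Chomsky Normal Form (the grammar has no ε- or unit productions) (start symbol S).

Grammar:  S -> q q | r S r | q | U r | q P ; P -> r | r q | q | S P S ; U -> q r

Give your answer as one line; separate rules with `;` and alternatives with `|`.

Introduce a nonterminal for each terminal appearing in a rule of length ≥ 2: X1 → q, X2 → r.
Binarize each right-hand side of length ≥ 3 by chaining fresh nonterminals (Y1, Y2, …): affected rules were S → X2 S X2; P → S P S.

S -> X1 X1 | X2 Y1 | q | U X2 | X1 P; P -> r | X2 X1 | q | S Y2; U -> X1 X2; X1 -> q; X2 -> r; Y1 -> S X2; Y2 -> P S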